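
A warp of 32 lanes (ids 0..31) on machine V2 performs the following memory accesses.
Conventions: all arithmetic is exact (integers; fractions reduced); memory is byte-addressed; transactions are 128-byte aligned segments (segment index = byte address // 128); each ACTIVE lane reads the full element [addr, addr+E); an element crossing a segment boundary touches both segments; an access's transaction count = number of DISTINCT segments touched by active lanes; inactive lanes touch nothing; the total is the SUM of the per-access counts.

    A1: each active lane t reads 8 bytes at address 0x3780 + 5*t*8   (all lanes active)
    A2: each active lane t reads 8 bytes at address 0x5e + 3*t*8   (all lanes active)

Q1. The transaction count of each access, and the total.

A1: 10 transactions
A2: 7 transactions

Answer: 10,7; total 17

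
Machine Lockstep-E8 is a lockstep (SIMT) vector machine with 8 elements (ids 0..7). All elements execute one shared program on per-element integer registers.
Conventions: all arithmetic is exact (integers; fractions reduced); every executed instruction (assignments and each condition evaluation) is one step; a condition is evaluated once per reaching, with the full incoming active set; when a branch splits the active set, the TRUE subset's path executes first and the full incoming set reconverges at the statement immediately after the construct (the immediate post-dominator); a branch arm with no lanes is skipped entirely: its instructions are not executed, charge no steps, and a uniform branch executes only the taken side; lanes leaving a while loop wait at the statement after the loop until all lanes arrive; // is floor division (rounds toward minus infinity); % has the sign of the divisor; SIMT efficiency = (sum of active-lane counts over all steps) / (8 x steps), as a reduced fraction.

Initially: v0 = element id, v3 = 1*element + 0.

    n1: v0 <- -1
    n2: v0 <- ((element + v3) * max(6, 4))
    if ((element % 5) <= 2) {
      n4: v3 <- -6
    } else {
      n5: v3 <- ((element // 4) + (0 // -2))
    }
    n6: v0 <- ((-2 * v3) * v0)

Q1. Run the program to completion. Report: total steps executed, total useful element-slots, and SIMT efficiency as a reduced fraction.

Answer: 6 steps, 40 useful, 5/6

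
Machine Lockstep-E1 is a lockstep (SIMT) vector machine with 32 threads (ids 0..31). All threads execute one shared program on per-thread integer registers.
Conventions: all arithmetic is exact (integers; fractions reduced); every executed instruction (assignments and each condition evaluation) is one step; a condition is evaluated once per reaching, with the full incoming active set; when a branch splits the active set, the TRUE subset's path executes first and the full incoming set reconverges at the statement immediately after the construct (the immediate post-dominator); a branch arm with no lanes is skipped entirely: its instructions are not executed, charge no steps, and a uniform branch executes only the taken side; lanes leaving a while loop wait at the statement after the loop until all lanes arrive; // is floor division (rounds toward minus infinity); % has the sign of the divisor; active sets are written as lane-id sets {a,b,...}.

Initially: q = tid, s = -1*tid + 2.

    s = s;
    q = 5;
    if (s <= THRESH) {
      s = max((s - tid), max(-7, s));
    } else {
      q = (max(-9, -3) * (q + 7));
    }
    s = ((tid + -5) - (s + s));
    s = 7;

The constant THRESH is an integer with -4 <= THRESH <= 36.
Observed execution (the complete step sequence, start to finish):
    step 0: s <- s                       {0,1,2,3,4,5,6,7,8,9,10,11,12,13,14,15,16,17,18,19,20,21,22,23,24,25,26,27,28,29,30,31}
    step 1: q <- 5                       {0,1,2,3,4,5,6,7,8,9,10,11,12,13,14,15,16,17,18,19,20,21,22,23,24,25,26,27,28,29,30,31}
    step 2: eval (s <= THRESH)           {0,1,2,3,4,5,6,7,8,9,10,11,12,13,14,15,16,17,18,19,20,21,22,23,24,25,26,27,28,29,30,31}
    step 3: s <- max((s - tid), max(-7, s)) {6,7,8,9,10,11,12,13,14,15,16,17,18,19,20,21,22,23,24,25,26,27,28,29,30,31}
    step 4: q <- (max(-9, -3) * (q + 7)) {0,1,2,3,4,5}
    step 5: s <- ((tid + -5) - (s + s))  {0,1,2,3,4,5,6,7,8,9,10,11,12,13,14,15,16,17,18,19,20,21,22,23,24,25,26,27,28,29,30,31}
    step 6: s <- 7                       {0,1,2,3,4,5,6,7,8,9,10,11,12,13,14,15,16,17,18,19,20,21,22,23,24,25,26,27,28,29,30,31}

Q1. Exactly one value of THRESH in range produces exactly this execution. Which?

Answer: THRESH = -4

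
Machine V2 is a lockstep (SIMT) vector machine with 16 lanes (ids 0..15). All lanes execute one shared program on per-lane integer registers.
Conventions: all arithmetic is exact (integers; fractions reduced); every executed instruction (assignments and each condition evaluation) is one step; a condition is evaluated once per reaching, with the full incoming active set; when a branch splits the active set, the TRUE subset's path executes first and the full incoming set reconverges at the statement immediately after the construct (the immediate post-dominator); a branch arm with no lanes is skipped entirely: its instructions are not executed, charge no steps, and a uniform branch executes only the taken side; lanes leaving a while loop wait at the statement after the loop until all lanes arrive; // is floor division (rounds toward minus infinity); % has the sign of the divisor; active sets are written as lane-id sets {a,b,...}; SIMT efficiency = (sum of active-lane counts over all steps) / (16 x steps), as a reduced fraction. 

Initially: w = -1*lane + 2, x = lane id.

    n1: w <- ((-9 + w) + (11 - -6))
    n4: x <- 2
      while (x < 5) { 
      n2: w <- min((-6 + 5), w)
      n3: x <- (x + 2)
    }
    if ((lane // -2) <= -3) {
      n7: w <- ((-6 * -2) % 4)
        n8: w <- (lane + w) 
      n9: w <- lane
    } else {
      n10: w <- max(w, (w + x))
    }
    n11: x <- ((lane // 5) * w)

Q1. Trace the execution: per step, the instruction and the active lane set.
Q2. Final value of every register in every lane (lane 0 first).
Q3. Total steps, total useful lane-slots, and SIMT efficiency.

step 0: w <- ((-9 + w) + (11 - -6))  {0,1,2,3,4,5,6,7,8,9,10,11,12,13,14,15}
step 1: x <- 2                       {0,1,2,3,4,5,6,7,8,9,10,11,12,13,14,15}
step 2: eval (x < 5)                 {0,1,2,3,4,5,6,7,8,9,10,11,12,13,14,15}
step 3: w <- min((-6 + 5), w)        {0,1,2,3,4,5,6,7,8,9,10,11,12,13,14,15}
step 4: x <- (x + 2)                 {0,1,2,3,4,5,6,7,8,9,10,11,12,13,14,15}
step 5: eval (x < 5)                 {0,1,2,3,4,5,6,7,8,9,10,11,12,13,14,15}
step 6: w <- min((-6 + 5), w)        {0,1,2,3,4,5,6,7,8,9,10,11,12,13,14,15}
step 7: x <- (x + 2)                 {0,1,2,3,4,5,6,7,8,9,10,11,12,13,14,15}
step 8: eval (x < 5)                 {0,1,2,3,4,5,6,7,8,9,10,11,12,13,14,15}
step 9: eval ((lane // -2) <= -3)    {0,1,2,3,4,5,6,7,8,9,10,11,12,13,14,15}
step 10: w <- ((-6 * -2) % 4)         {5,6,7,8,9,10,11,12,13,14,15}
step 11: w <- (lane + w)              {5,6,7,8,9,10,11,12,13,14,15}
step 12: w <- lane                    {5,6,7,8,9,10,11,12,13,14,15}
step 13: w <- max(w, (w + x))         {0,1,2,3,4}
step 14: x <- ((lane // 5) * w)       {0,1,2,3,4,5,6,7,8,9,10,11,12,13,14,15}

Answer: 15 steps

w: 5,5,5,5,5,5,6,7,8,9,10,11,12,13,14,15
x: 0,0,0,0,0,5,6,7,8,9,20,22,24,26,28,45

steps = 15; useful = 214; efficiency = 214/240 = 107/120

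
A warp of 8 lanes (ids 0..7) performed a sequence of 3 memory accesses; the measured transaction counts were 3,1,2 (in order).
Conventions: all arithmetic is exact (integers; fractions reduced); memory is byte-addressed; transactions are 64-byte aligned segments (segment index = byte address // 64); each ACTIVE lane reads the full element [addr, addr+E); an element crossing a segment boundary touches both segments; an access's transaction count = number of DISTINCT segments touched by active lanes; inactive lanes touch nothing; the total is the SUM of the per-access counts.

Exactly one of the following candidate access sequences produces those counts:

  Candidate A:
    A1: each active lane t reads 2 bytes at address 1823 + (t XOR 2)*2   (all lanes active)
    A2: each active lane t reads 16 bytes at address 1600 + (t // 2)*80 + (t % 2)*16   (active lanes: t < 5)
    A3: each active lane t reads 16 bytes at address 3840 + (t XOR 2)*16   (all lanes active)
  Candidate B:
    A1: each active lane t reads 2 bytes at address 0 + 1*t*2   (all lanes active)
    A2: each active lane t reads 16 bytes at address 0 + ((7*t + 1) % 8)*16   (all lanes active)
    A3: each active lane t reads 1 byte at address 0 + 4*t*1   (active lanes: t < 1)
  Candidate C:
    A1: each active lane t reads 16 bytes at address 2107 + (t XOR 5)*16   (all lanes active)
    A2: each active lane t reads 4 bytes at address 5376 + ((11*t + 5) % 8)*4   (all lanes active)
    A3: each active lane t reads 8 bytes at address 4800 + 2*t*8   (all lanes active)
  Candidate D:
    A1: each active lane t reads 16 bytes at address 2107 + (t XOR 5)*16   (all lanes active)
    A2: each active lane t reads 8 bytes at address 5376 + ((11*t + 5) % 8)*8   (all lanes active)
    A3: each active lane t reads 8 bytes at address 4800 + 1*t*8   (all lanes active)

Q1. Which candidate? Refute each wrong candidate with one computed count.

A: A1 gives 1 transaction, not 3
B: A1 gives 1 transaction, not 3
D: A3 gives 1 transaction, not 2
C: all counts match (3,1,2)

Answer: C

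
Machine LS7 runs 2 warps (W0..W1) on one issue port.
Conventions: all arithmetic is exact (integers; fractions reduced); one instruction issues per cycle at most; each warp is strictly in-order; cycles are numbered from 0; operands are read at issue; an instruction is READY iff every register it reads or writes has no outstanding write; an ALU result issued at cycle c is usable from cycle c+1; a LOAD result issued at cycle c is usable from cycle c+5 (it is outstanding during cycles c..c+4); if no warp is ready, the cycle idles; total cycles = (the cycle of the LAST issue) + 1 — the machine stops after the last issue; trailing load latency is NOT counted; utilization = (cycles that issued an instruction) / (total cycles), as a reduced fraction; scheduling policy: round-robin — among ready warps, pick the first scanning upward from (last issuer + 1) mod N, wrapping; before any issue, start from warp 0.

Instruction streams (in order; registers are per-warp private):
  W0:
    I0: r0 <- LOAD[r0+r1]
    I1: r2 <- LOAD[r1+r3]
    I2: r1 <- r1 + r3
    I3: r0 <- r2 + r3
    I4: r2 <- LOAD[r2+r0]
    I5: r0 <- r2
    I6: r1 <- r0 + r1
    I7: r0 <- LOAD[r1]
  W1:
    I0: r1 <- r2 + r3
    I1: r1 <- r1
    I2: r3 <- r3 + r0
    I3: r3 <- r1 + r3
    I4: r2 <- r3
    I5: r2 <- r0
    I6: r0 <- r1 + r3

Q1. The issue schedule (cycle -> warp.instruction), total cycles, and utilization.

cycle 0: W0.I0
cycle 1: W1.I0
cycle 2: W0.I1
cycle 3: W1.I1
cycle 4: W0.I2
cycle 5: W1.I2
cycle 6: W1.I3
cycle 7: W0.I3
cycle 8: W1.I4
cycle 9: W0.I4
cycle 10: W1.I5
cycle 11: W1.I6
cycle 12: idle
cycle 13: idle
cycle 14: W0.I5
cycle 15: W0.I6
cycle 16: W0.I7

Answer: 17 cycles, utilization 15/17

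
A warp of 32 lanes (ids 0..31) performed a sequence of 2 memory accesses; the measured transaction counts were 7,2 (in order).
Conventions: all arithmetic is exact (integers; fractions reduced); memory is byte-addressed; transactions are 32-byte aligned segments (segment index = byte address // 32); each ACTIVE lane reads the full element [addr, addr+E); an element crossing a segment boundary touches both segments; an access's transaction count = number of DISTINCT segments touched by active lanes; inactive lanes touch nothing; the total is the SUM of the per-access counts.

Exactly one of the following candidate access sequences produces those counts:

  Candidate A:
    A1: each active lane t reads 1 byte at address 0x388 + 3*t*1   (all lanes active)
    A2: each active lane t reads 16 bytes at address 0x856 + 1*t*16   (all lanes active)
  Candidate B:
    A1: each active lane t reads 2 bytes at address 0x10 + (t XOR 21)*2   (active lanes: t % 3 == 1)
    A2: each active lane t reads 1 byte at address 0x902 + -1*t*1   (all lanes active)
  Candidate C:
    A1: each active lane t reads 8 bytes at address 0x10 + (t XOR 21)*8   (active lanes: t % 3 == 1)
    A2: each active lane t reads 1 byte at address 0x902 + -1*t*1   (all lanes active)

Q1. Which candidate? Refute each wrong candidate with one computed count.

A: A1 gives 4 transactions, not 7
B: A1 gives 3 transactions, not 7
C: all counts match (7,2)

Answer: C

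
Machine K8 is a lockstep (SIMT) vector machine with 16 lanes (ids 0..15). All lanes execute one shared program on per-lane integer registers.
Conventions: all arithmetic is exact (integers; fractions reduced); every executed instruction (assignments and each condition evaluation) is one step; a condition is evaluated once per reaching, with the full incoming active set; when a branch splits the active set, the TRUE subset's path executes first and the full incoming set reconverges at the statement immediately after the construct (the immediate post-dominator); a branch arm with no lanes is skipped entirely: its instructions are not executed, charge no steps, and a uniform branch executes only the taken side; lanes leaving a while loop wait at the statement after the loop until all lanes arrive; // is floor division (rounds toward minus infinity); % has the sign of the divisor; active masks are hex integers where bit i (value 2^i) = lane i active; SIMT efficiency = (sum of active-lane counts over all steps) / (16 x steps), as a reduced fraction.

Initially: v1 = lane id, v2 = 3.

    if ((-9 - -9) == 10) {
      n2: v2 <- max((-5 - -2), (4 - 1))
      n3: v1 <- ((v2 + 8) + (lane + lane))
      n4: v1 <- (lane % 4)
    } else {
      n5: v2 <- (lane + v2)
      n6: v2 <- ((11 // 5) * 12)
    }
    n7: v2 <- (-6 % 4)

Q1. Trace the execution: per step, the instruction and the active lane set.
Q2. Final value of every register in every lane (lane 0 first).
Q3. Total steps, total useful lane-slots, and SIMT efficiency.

step 0: eval ((-9 - -9) == 10)       0xffff
step 1: v2 <- (lane + v2)            0xffff
step 2: v2 <- ((11 // 5) * 12)       0xffff
step 3: v2 <- (-6 % 4)               0xffff

Answer: 4 steps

v1: 0,1,2,3,4,5,6,7,8,9,10,11,12,13,14,15
v2: 2,2,2,2,2,2,2,2,2,2,2,2,2,2,2,2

steps = 4; useful = 64; efficiency = 64/64 = 1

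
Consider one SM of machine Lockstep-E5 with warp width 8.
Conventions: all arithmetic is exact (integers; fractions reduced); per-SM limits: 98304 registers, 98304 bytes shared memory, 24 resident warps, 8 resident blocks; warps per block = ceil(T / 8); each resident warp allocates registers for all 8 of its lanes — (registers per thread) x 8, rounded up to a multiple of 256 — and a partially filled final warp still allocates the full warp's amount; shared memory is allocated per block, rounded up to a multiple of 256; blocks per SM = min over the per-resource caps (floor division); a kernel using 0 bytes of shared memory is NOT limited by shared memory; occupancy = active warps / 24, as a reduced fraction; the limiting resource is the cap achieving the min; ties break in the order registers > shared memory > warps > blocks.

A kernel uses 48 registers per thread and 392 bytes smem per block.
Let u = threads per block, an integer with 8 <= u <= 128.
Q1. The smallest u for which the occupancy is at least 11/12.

Answer: u = 17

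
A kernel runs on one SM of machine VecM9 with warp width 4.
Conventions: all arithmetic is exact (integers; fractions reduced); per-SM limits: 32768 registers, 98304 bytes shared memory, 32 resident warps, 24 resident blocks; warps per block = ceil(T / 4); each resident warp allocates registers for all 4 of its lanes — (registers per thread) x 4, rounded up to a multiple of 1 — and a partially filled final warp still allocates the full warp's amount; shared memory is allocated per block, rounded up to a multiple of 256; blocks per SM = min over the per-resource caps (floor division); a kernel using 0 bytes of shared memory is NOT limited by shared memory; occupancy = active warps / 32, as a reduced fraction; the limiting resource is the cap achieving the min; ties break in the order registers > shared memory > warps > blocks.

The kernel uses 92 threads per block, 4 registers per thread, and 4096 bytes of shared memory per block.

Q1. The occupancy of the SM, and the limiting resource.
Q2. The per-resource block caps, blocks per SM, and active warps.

Answer: occupancy 23/32, limited by warps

registers: 89 blocks
shared memory: 24 blocks
warps: 1 block
blocks: 24 blocks

Answer: 1 block, 23 active warps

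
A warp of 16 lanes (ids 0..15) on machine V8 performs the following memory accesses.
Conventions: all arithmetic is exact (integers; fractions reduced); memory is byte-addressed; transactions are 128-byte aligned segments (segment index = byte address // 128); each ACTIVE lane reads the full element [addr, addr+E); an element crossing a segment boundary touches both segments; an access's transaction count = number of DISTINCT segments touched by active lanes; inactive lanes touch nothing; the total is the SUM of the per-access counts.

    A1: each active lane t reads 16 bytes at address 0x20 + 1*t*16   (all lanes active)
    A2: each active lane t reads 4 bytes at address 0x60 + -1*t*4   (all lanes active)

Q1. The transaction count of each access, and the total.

A1: 3 transactions
A2: 1 transaction

Answer: 3,1; total 4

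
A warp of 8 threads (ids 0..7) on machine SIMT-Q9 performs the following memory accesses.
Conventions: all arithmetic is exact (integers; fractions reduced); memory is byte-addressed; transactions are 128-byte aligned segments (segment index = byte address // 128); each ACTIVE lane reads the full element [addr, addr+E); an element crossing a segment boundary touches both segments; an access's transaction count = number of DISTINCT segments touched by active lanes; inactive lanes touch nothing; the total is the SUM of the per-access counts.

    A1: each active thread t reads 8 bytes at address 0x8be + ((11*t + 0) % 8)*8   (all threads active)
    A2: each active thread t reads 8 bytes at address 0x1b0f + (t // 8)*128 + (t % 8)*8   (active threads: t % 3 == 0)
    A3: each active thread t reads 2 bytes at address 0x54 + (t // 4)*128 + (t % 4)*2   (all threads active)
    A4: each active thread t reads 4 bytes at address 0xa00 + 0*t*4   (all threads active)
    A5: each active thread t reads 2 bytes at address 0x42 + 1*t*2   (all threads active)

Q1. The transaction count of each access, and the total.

A1: 1 transaction
A2: 1 transaction
A3: 2 transactions
A4: 1 transaction
A5: 1 transaction

Answer: 1,1,2,1,1; total 6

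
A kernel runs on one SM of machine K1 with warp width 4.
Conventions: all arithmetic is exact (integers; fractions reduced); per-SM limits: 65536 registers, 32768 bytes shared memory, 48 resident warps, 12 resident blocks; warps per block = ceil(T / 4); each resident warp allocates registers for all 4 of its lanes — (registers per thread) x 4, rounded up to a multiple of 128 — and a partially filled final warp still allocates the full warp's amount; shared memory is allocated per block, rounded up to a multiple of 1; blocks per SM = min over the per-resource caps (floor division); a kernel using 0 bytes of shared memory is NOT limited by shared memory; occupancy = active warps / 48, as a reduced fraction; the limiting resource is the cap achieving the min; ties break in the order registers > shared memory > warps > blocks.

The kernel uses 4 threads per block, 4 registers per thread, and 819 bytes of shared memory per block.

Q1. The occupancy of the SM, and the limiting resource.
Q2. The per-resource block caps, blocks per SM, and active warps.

Answer: occupancy 1/4, limited by blocks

registers: 512 blocks
shared memory: 40 blocks
warps: 48 blocks
blocks: 12 blocks

Answer: 12 blocks, 12 active warps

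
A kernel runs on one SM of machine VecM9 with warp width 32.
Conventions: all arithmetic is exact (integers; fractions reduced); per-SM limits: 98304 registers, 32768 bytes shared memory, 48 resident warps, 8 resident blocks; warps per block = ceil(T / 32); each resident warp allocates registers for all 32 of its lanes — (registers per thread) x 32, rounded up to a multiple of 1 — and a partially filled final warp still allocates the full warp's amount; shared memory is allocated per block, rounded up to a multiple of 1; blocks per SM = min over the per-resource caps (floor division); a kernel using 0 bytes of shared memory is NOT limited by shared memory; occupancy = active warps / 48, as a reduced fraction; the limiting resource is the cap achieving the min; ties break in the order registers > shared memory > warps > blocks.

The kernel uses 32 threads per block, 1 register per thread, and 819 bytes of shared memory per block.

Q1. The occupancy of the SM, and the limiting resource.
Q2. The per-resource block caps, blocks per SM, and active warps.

Answer: occupancy 1/6, limited by blocks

registers: 3072 blocks
shared memory: 40 blocks
warps: 48 blocks
blocks: 8 blocks

Answer: 8 blocks, 8 active warps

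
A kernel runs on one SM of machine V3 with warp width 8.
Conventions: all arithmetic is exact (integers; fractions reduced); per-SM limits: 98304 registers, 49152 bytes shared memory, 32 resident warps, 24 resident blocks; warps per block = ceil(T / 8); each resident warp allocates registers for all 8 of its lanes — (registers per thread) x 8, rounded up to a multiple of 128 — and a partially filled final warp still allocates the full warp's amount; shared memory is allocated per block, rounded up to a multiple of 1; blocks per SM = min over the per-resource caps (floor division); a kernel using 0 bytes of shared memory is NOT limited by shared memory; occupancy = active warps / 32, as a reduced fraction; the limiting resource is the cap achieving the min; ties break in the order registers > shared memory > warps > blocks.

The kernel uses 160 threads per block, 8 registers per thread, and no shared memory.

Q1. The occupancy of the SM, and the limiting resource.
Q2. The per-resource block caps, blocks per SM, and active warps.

Answer: occupancy 5/8, limited by warps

registers: 38 blocks
shared memory: no limit (kernel uses none)
warps: 1 block
blocks: 24 blocks

Answer: 1 block, 20 active warps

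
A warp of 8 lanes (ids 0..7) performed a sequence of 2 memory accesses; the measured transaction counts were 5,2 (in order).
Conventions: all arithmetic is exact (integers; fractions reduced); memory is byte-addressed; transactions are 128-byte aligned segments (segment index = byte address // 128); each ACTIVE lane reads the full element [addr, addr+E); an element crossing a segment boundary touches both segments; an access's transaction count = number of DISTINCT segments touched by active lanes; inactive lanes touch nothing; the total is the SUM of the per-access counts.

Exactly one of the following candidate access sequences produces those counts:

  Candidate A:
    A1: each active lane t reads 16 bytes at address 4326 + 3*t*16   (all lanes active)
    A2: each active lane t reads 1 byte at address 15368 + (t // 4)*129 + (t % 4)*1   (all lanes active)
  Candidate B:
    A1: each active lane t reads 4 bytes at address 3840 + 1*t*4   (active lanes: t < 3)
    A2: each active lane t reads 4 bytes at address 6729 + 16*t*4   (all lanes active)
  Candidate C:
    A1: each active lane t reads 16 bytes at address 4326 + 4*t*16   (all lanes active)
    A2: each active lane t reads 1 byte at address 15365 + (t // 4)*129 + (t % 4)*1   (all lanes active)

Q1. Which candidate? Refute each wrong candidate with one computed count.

A: A1 gives 4 transactions, not 5
B: A1 gives 1 transaction, not 5
C: all counts match (5,2)

Answer: C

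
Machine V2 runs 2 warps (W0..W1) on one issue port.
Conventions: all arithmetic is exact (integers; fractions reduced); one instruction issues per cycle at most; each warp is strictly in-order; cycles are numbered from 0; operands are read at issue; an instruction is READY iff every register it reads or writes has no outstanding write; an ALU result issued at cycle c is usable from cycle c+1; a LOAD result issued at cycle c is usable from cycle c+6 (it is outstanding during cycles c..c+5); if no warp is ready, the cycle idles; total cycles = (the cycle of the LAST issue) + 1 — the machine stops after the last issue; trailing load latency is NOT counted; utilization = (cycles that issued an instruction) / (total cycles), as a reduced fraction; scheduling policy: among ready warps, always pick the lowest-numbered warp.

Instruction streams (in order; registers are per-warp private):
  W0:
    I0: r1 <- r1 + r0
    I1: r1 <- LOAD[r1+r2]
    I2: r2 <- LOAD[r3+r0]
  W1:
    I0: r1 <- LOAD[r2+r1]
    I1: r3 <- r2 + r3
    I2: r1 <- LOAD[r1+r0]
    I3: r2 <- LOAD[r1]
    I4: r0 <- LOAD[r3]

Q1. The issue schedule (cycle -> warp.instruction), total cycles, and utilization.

cycle 0: W0.I0
cycle 1: W0.I1
cycle 2: W0.I2
cycle 3: W1.I0
cycle 4: W1.I1
cycle 5: idle
cycle 6: idle
cycle 7: idle
cycle 8: idle
cycle 9: W1.I2
cycle 10: idle
cycle 11: idle
cycle 12: idle
cycle 13: idle
cycle 14: idle
cycle 15: W1.I3
cycle 16: W1.I4

Answer: 17 cycles, utilization 8/17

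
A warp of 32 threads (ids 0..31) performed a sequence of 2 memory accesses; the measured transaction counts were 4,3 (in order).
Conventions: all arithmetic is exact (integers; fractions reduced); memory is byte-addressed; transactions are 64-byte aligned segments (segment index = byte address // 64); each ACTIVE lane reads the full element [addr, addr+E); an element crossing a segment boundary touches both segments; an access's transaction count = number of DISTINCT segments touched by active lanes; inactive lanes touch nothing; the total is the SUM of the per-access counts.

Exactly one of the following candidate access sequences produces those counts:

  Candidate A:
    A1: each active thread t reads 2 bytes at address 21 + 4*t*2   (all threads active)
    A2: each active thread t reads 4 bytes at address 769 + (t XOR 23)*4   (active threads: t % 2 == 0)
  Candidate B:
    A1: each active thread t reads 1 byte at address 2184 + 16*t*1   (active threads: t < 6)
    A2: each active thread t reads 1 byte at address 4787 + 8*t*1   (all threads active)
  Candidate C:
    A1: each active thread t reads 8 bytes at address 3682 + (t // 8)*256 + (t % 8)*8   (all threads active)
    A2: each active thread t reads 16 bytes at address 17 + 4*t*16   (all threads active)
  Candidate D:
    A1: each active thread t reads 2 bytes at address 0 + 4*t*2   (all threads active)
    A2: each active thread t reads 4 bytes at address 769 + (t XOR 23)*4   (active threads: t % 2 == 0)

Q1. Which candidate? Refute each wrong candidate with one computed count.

A: A1 gives 5 transactions, not 4
B: A1 gives 2 transactions, not 4
C: A1 gives 8 transactions, not 4
D: all counts match (4,3)

Answer: D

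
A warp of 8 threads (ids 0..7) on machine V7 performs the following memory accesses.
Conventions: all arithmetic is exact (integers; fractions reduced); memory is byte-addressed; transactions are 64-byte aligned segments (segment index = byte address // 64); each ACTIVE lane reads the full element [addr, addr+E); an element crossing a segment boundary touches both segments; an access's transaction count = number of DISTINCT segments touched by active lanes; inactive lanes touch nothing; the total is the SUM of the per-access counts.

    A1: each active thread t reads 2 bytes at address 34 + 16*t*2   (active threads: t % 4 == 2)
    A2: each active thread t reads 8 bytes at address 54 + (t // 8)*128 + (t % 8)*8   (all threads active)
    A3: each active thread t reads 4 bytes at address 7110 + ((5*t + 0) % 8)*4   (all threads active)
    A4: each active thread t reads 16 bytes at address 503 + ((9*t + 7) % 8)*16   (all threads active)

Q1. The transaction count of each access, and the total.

A1: 2 transactions
A2: 2 transactions
A3: 1 transaction
A4: 3 transactions

Answer: 2,2,1,3; total 8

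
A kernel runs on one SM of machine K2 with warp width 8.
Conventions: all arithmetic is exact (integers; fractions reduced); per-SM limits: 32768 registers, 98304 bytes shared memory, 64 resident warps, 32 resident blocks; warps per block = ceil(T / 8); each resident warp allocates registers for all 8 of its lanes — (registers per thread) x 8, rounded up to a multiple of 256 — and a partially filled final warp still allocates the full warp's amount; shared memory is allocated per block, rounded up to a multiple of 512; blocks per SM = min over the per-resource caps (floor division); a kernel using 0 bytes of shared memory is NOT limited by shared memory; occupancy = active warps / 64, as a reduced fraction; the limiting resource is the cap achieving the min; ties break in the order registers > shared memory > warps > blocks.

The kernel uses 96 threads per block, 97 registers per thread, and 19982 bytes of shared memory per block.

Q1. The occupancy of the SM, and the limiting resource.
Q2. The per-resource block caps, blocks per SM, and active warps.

Answer: occupancy 3/8, limited by registers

registers: 2 blocks
shared memory: 4 blocks
warps: 5 blocks
blocks: 32 blocks

Answer: 2 blocks, 24 active warps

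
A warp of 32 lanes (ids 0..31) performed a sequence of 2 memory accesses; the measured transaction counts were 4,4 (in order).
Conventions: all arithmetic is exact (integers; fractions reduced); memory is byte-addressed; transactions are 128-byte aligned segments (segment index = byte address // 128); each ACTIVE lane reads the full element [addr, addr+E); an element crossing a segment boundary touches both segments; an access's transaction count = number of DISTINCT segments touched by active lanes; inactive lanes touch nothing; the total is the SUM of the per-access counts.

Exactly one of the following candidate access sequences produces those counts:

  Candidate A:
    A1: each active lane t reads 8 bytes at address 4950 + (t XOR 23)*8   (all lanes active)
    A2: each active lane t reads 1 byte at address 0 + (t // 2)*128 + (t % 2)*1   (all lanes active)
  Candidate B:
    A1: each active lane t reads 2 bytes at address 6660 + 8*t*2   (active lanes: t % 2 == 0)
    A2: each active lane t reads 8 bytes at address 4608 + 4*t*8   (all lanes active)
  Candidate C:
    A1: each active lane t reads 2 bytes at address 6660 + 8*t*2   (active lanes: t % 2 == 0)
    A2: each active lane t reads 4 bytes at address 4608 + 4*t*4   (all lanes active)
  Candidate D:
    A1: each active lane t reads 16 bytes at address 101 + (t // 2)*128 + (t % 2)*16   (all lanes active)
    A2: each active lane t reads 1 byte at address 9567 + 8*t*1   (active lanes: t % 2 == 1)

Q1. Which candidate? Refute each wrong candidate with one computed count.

A: A1 gives 3 transactions, not 4
B: A2 gives 8 transactions, not 4
D: A1 gives 17 transactions, not 4
C: all counts match (4,4)

Answer: C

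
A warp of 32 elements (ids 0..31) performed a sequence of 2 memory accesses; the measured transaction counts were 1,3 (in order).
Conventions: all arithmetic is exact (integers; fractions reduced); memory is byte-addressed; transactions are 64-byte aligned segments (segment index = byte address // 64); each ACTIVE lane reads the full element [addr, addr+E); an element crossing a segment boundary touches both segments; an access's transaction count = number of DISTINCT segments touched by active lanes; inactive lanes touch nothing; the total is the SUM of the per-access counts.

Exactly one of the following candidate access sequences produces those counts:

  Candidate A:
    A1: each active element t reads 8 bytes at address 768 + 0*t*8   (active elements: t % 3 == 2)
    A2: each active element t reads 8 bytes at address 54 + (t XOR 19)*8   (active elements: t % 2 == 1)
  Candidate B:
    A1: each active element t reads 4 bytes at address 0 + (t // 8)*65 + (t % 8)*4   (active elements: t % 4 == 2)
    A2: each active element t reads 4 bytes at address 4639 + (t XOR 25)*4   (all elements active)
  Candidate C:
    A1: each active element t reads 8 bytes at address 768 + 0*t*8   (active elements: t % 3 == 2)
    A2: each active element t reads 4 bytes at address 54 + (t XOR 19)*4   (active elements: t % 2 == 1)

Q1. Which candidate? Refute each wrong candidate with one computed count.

A: A2 gives 5 transactions, not 3
B: A1 gives 4 transactions, not 1
C: all counts match (1,3)

Answer: C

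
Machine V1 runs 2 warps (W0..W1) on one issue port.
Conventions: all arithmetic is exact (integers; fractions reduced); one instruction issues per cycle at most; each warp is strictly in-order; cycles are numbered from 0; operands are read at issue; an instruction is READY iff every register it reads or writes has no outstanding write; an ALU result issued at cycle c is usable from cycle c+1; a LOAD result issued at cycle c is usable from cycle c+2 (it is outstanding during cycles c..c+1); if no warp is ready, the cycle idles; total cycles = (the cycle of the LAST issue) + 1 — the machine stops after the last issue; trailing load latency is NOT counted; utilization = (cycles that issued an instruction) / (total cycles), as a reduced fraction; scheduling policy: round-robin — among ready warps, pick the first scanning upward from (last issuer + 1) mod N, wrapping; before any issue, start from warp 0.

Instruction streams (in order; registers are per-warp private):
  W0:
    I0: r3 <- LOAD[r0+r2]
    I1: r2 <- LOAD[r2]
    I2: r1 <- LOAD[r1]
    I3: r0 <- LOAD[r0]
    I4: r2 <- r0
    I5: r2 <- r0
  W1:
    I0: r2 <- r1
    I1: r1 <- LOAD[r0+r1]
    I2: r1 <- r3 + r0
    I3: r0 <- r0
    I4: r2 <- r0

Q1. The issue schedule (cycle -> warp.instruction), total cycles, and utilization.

cycle 0: W0.I0
cycle 1: W1.I0
cycle 2: W0.I1
cycle 3: W1.I1
cycle 4: W0.I2
cycle 5: W1.I2
cycle 6: W0.I3
cycle 7: W1.I3
cycle 8: W0.I4
cycle 9: W1.I4
cycle 10: W0.I5

Answer: 11 cycles, utilization 1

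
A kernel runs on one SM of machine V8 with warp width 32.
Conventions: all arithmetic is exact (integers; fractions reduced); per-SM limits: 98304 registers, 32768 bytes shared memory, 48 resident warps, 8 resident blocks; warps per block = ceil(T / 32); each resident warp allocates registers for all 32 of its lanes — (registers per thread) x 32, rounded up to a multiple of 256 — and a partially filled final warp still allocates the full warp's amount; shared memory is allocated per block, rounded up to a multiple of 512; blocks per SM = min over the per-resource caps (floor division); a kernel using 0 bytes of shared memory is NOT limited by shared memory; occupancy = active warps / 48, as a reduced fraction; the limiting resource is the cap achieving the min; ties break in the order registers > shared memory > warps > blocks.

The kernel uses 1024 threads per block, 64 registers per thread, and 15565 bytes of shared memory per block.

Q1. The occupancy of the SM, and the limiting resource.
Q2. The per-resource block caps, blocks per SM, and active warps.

Answer: occupancy 2/3, limited by registers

registers: 1 block
shared memory: 2 blocks
warps: 1 block
blocks: 8 blocks

Answer: 1 block, 32 active warps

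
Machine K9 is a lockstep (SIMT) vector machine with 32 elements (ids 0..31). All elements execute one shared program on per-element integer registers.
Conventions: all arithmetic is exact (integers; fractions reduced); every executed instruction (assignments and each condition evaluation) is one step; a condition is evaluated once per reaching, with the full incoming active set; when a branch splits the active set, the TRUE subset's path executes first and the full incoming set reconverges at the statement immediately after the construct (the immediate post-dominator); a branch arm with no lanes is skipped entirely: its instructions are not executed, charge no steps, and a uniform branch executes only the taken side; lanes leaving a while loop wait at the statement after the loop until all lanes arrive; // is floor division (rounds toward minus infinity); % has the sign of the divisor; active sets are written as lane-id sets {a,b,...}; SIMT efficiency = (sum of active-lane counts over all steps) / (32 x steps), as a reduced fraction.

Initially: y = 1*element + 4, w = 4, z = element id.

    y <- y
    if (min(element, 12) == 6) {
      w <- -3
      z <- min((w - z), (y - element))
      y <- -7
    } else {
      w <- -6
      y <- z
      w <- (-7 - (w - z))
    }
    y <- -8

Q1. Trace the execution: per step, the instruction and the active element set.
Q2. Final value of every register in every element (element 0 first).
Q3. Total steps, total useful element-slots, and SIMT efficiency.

step 0: y <- y                       {0,1,2,3,4,5,6,7,8,9,10,11,12,13,14,15,16,17,18,19,20,21,22,23,24,25,26,27,28,29,30,31}
step 1: eval (min(element, 12) == 6) {0,1,2,3,4,5,6,7,8,9,10,11,12,13,14,15,16,17,18,19,20,21,22,23,24,25,26,27,28,29,30,31}
step 2: w <- -3                      {6}
step 3: z <- min((w - z), (y - element)) {6}
step 4: y <- -7                      {6}
step 5: w <- -6                      {0,1,2,3,4,5,7,8,9,10,11,12,13,14,15,16,17,18,19,20,21,22,23,24,25,26,27,28,29,30,31}
step 6: y <- z                       {0,1,2,3,4,5,7,8,9,10,11,12,13,14,15,16,17,18,19,20,21,22,23,24,25,26,27,28,29,30,31}
step 7: w <- (-7 - (w - z))          {0,1,2,3,4,5,7,8,9,10,11,12,13,14,15,16,17,18,19,20,21,22,23,24,25,26,27,28,29,30,31}
step 8: y <- -8                      {0,1,2,3,4,5,6,7,8,9,10,11,12,13,14,15,16,17,18,19,20,21,22,23,24,25,26,27,28,29,30,31}

Answer: 9 steps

y: -8,-8,-8,-8,-8,-8,-8,-8,-8,-8,-8,-8,-8,-8,-8,-8,-8,-8,-8,-8,-8,-8,-8,-8,-8,-8,-8,-8,-8,-8,-8,-8
w: -1,0,1,2,3,4,-3,6,7,8,9,10,11,12,13,14,15,16,17,18,19,20,21,22,23,24,25,26,27,28,29,30
z: 0,1,2,3,4,5,-9,7,8,9,10,11,12,13,14,15,16,17,18,19,20,21,22,23,24,25,26,27,28,29,30,31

steps = 9; useful = 192; efficiency = 192/288 = 2/3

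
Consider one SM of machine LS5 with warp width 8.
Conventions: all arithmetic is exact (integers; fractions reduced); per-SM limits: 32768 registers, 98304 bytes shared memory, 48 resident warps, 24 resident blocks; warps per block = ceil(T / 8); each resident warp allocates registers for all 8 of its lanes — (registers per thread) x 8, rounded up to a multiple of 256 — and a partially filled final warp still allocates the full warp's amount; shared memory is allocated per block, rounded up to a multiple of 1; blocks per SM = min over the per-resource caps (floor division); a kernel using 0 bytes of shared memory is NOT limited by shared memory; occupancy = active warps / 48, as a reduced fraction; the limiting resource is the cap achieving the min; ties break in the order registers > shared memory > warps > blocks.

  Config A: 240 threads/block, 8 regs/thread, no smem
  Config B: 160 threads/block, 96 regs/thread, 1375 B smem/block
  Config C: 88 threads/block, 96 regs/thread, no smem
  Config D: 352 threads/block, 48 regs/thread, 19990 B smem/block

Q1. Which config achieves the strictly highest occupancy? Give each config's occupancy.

occupancies: A 5/8, B 5/6, C 11/16, D 11/12

Answer: D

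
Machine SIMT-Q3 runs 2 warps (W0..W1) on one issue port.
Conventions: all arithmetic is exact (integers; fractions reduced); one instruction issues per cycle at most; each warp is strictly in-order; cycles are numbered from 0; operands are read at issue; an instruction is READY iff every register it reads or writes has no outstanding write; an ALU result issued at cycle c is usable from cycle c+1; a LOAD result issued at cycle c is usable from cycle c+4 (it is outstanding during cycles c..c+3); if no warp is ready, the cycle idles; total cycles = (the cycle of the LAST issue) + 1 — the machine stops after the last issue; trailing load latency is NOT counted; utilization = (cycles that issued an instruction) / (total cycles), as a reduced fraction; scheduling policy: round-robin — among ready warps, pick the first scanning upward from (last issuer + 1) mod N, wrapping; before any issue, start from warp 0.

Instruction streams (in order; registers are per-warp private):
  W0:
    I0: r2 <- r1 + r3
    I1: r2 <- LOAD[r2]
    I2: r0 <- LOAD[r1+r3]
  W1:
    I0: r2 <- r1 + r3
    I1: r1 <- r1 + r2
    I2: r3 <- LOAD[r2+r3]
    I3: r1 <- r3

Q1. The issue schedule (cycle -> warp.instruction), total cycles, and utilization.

cycle 0: W0.I0
cycle 1: W1.I0
cycle 2: W0.I1
cycle 3: W1.I1
cycle 4: W0.I2
cycle 5: W1.I2
cycle 6: idle
cycle 7: idle
cycle 8: idle
cycle 9: W1.I3

Answer: 10 cycles, utilization 7/10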